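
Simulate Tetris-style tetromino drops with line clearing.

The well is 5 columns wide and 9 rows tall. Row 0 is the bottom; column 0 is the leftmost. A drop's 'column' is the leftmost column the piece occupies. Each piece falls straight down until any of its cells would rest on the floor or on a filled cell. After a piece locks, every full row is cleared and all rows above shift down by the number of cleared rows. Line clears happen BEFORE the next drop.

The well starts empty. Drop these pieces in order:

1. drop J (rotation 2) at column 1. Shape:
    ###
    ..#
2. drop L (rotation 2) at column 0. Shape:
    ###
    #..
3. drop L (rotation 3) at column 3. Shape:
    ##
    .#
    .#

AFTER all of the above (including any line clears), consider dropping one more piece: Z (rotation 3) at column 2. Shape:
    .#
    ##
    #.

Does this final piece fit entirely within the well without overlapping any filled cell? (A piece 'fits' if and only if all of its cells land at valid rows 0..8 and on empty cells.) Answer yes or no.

Answer: yes

Derivation:
Drop 1: J rot2 at col 1 lands with bottom-row=0; cleared 0 line(s) (total 0); column heights now [0 2 2 2 0], max=2
Drop 2: L rot2 at col 0 lands with bottom-row=1; cleared 0 line(s) (total 0); column heights now [3 3 3 2 0], max=3
Drop 3: L rot3 at col 3 lands with bottom-row=0; cleared 2 line(s) (total 2); column heights now [0 0 0 1 1], max=1
Test piece Z rot3 at col 2 (width 2): heights before test = [0 0 0 1 1]; fits = True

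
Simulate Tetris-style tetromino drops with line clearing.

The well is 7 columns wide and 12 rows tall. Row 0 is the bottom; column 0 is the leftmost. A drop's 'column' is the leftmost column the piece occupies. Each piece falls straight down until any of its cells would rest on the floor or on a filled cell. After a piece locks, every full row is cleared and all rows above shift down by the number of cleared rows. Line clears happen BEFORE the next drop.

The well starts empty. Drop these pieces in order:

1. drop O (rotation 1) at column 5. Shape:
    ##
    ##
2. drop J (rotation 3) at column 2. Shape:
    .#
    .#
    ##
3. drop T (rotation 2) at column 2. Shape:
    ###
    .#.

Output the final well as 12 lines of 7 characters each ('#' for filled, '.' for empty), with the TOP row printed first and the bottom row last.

Drop 1: O rot1 at col 5 lands with bottom-row=0; cleared 0 line(s) (total 0); column heights now [0 0 0 0 0 2 2], max=2
Drop 2: J rot3 at col 2 lands with bottom-row=0; cleared 0 line(s) (total 0); column heights now [0 0 1 3 0 2 2], max=3
Drop 3: T rot2 at col 2 lands with bottom-row=3; cleared 0 line(s) (total 0); column heights now [0 0 5 5 5 2 2], max=5

Answer: .......
.......
.......
.......
.......
.......
.......
..###..
...#...
...#...
...#.##
..##.##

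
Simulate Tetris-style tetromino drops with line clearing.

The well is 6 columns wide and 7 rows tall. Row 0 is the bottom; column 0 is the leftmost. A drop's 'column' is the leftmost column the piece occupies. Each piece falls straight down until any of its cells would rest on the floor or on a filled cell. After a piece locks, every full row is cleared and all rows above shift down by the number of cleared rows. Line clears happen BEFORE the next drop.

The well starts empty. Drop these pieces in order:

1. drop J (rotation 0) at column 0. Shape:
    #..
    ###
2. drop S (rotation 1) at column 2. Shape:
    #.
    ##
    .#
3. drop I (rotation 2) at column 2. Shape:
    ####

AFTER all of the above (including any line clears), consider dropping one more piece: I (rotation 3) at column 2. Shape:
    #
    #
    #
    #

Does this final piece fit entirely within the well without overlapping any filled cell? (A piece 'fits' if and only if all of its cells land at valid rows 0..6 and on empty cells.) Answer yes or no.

Drop 1: J rot0 at col 0 lands with bottom-row=0; cleared 0 line(s) (total 0); column heights now [2 1 1 0 0 0], max=2
Drop 2: S rot1 at col 2 lands with bottom-row=0; cleared 0 line(s) (total 0); column heights now [2 1 3 2 0 0], max=3
Drop 3: I rot2 at col 2 lands with bottom-row=3; cleared 0 line(s) (total 0); column heights now [2 1 4 4 4 4], max=4
Test piece I rot3 at col 2 (width 1): heights before test = [2 1 4 4 4 4]; fits = False

Answer: no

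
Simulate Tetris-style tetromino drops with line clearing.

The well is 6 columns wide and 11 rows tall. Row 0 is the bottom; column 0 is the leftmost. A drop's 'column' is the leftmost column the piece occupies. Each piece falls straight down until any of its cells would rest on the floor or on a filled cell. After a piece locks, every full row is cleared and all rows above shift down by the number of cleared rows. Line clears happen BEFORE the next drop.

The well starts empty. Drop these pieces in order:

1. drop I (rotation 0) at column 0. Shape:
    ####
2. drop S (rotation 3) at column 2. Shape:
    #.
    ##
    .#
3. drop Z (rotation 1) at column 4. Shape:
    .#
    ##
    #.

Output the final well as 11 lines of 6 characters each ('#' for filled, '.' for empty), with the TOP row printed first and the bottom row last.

Answer: ......
......
......
......
......
......
......
..#...
..##.#
...###
#####.

Derivation:
Drop 1: I rot0 at col 0 lands with bottom-row=0; cleared 0 line(s) (total 0); column heights now [1 1 1 1 0 0], max=1
Drop 2: S rot3 at col 2 lands with bottom-row=1; cleared 0 line(s) (total 0); column heights now [1 1 4 3 0 0], max=4
Drop 3: Z rot1 at col 4 lands with bottom-row=0; cleared 0 line(s) (total 0); column heights now [1 1 4 3 2 3], max=4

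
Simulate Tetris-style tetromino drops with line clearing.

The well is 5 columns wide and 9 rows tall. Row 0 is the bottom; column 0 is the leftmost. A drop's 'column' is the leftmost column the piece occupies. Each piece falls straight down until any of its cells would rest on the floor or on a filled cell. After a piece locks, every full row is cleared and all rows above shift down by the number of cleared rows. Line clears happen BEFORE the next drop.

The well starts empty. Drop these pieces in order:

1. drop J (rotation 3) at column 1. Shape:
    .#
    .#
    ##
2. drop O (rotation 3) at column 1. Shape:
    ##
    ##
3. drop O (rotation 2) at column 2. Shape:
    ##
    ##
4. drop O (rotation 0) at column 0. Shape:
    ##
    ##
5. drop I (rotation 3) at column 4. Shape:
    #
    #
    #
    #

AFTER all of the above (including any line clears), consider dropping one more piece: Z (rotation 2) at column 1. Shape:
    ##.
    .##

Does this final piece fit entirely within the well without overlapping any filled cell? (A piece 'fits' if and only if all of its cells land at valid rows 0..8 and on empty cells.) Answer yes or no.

Answer: yes

Derivation:
Drop 1: J rot3 at col 1 lands with bottom-row=0; cleared 0 line(s) (total 0); column heights now [0 1 3 0 0], max=3
Drop 2: O rot3 at col 1 lands with bottom-row=3; cleared 0 line(s) (total 0); column heights now [0 5 5 0 0], max=5
Drop 3: O rot2 at col 2 lands with bottom-row=5; cleared 0 line(s) (total 0); column heights now [0 5 7 7 0], max=7
Drop 4: O rot0 at col 0 lands with bottom-row=5; cleared 0 line(s) (total 0); column heights now [7 7 7 7 0], max=7
Drop 5: I rot3 at col 4 lands with bottom-row=0; cleared 0 line(s) (total 0); column heights now [7 7 7 7 4], max=7
Test piece Z rot2 at col 1 (width 3): heights before test = [7 7 7 7 4]; fits = True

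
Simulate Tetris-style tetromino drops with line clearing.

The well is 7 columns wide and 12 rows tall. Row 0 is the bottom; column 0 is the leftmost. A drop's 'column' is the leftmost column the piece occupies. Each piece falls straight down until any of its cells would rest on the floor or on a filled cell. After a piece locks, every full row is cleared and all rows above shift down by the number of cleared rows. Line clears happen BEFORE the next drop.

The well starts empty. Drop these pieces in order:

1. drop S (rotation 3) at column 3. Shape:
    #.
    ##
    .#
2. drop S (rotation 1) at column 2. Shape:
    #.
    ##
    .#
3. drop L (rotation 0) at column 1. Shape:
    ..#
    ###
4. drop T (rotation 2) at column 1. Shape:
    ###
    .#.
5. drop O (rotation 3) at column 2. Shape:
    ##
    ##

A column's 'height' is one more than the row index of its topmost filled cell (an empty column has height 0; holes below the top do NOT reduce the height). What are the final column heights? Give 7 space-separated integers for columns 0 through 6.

Answer: 0 9 11 11 2 0 0

Derivation:
Drop 1: S rot3 at col 3 lands with bottom-row=0; cleared 0 line(s) (total 0); column heights now [0 0 0 3 2 0 0], max=3
Drop 2: S rot1 at col 2 lands with bottom-row=3; cleared 0 line(s) (total 0); column heights now [0 0 6 5 2 0 0], max=6
Drop 3: L rot0 at col 1 lands with bottom-row=6; cleared 0 line(s) (total 0); column heights now [0 7 7 8 2 0 0], max=8
Drop 4: T rot2 at col 1 lands with bottom-row=7; cleared 0 line(s) (total 0); column heights now [0 9 9 9 2 0 0], max=9
Drop 5: O rot3 at col 2 lands with bottom-row=9; cleared 0 line(s) (total 0); column heights now [0 9 11 11 2 0 0], max=11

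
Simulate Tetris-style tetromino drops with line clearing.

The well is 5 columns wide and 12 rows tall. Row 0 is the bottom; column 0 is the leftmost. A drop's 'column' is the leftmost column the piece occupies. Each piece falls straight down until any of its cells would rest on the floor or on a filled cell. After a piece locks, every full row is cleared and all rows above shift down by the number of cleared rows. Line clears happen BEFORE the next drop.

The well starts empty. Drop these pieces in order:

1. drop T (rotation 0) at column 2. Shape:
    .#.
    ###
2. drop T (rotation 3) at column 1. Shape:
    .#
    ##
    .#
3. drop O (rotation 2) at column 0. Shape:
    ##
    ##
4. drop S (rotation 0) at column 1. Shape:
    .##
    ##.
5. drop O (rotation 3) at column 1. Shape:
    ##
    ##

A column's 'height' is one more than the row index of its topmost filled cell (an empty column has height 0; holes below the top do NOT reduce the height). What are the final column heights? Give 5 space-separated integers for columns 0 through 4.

Drop 1: T rot0 at col 2 lands with bottom-row=0; cleared 0 line(s) (total 0); column heights now [0 0 1 2 1], max=2
Drop 2: T rot3 at col 1 lands with bottom-row=1; cleared 0 line(s) (total 0); column heights now [0 3 4 2 1], max=4
Drop 3: O rot2 at col 0 lands with bottom-row=3; cleared 0 line(s) (total 0); column heights now [5 5 4 2 1], max=5
Drop 4: S rot0 at col 1 lands with bottom-row=5; cleared 0 line(s) (total 0); column heights now [5 6 7 7 1], max=7
Drop 5: O rot3 at col 1 lands with bottom-row=7; cleared 0 line(s) (total 0); column heights now [5 9 9 7 1], max=9

Answer: 5 9 9 7 1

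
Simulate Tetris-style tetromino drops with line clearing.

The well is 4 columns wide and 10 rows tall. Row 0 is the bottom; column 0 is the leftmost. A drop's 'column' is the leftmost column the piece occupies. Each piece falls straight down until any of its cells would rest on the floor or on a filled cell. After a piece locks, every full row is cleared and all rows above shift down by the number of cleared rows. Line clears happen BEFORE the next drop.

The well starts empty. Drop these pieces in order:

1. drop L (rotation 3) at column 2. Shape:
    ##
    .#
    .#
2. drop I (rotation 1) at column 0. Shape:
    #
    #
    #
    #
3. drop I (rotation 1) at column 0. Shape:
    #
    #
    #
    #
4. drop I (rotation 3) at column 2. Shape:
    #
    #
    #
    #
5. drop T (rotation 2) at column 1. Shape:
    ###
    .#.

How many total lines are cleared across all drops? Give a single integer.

Drop 1: L rot3 at col 2 lands with bottom-row=0; cleared 0 line(s) (total 0); column heights now [0 0 3 3], max=3
Drop 2: I rot1 at col 0 lands with bottom-row=0; cleared 0 line(s) (total 0); column heights now [4 0 3 3], max=4
Drop 3: I rot1 at col 0 lands with bottom-row=4; cleared 0 line(s) (total 0); column heights now [8 0 3 3], max=8
Drop 4: I rot3 at col 2 lands with bottom-row=3; cleared 0 line(s) (total 0); column heights now [8 0 7 3], max=8
Drop 5: T rot2 at col 1 lands with bottom-row=7; cleared 0 line(s) (total 0); column heights now [8 9 9 9], max=9

Answer: 0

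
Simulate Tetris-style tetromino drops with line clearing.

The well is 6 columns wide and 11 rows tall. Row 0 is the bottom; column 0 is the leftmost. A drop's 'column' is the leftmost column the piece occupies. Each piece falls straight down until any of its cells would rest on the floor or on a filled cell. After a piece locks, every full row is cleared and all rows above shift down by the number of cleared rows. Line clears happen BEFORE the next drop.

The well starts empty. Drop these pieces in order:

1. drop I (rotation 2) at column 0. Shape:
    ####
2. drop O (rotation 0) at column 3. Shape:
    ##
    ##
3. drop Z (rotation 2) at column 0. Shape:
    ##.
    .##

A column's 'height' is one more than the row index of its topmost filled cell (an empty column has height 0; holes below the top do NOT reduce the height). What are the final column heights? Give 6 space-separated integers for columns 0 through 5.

Answer: 3 3 2 3 3 0

Derivation:
Drop 1: I rot2 at col 0 lands with bottom-row=0; cleared 0 line(s) (total 0); column heights now [1 1 1 1 0 0], max=1
Drop 2: O rot0 at col 3 lands with bottom-row=1; cleared 0 line(s) (total 0); column heights now [1 1 1 3 3 0], max=3
Drop 3: Z rot2 at col 0 lands with bottom-row=1; cleared 0 line(s) (total 0); column heights now [3 3 2 3 3 0], max=3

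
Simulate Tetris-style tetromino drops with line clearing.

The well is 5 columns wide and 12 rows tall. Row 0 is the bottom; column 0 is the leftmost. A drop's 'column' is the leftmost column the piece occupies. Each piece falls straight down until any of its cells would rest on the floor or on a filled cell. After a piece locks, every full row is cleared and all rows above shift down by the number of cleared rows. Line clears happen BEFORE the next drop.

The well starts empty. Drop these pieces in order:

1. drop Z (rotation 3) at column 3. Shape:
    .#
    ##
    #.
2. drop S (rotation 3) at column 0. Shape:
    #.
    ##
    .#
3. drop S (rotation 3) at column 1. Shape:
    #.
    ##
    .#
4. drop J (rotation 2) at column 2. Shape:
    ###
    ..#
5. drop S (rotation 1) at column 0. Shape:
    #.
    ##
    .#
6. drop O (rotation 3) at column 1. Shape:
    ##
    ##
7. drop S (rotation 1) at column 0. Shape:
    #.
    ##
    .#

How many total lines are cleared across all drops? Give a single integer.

Answer: 1

Derivation:
Drop 1: Z rot3 at col 3 lands with bottom-row=0; cleared 0 line(s) (total 0); column heights now [0 0 0 2 3], max=3
Drop 2: S rot3 at col 0 lands with bottom-row=0; cleared 0 line(s) (total 0); column heights now [3 2 0 2 3], max=3
Drop 3: S rot3 at col 1 lands with bottom-row=1; cleared 1 line(s) (total 1); column heights now [2 3 2 1 2], max=3
Drop 4: J rot2 at col 2 lands with bottom-row=2; cleared 0 line(s) (total 1); column heights now [2 3 4 4 4], max=4
Drop 5: S rot1 at col 0 lands with bottom-row=3; cleared 0 line(s) (total 1); column heights now [6 5 4 4 4], max=6
Drop 6: O rot3 at col 1 lands with bottom-row=5; cleared 0 line(s) (total 1); column heights now [6 7 7 4 4], max=7
Drop 7: S rot1 at col 0 lands with bottom-row=7; cleared 0 line(s) (total 1); column heights now [10 9 7 4 4], max=10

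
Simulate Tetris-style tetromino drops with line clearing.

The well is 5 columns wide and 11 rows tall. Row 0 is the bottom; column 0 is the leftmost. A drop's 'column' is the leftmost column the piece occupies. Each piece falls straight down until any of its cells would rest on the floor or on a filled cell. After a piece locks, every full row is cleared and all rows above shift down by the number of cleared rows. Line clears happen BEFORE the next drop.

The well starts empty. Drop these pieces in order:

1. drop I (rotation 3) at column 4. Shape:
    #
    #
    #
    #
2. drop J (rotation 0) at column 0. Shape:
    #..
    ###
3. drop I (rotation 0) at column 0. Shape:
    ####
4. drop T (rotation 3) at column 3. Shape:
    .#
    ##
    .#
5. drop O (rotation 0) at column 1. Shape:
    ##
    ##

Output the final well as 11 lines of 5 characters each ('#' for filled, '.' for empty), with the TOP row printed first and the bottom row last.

Drop 1: I rot3 at col 4 lands with bottom-row=0; cleared 0 line(s) (total 0); column heights now [0 0 0 0 4], max=4
Drop 2: J rot0 at col 0 lands with bottom-row=0; cleared 0 line(s) (total 0); column heights now [2 1 1 0 4], max=4
Drop 3: I rot0 at col 0 lands with bottom-row=2; cleared 1 line(s) (total 1); column heights now [2 1 1 0 3], max=3
Drop 4: T rot3 at col 3 lands with bottom-row=3; cleared 0 line(s) (total 1); column heights now [2 1 1 5 6], max=6
Drop 5: O rot0 at col 1 lands with bottom-row=1; cleared 0 line(s) (total 1); column heights now [2 3 3 5 6], max=6

Answer: .....
.....
.....
.....
.....
....#
...##
....#
.##.#
###.#
###.#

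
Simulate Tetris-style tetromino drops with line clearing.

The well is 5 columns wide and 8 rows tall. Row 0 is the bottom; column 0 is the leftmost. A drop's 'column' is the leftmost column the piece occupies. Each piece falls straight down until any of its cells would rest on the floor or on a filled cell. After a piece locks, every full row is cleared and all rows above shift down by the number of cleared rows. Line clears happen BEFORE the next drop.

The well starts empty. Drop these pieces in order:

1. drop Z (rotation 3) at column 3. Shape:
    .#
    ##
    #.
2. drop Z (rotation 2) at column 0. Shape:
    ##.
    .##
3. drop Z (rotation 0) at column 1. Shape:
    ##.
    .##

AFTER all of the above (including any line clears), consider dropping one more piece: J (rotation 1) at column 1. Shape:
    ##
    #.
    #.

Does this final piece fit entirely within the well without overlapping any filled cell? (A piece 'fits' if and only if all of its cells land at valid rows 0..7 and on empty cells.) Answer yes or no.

Drop 1: Z rot3 at col 3 lands with bottom-row=0; cleared 0 line(s) (total 0); column heights now [0 0 0 2 3], max=3
Drop 2: Z rot2 at col 0 lands with bottom-row=0; cleared 0 line(s) (total 0); column heights now [2 2 1 2 3], max=3
Drop 3: Z rot0 at col 1 lands with bottom-row=2; cleared 0 line(s) (total 0); column heights now [2 4 4 3 3], max=4
Test piece J rot1 at col 1 (width 2): heights before test = [2 4 4 3 3]; fits = True

Answer: yes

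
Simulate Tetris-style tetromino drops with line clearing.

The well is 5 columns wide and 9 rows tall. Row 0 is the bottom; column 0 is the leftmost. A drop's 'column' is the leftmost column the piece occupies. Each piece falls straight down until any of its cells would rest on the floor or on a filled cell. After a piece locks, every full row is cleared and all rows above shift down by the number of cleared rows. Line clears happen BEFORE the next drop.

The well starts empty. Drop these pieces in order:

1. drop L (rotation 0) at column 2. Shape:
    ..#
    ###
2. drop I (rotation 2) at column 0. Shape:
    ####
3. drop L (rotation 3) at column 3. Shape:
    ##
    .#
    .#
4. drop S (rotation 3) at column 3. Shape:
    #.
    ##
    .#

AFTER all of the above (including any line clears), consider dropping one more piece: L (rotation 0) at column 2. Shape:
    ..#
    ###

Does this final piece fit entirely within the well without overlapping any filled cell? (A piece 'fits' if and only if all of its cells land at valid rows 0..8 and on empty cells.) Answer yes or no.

Answer: yes

Derivation:
Drop 1: L rot0 at col 2 lands with bottom-row=0; cleared 0 line(s) (total 0); column heights now [0 0 1 1 2], max=2
Drop 2: I rot2 at col 0 lands with bottom-row=1; cleared 1 line(s) (total 1); column heights now [0 0 1 1 1], max=1
Drop 3: L rot3 at col 3 lands with bottom-row=1; cleared 0 line(s) (total 1); column heights now [0 0 1 4 4], max=4
Drop 4: S rot3 at col 3 lands with bottom-row=4; cleared 0 line(s) (total 1); column heights now [0 0 1 7 6], max=7
Test piece L rot0 at col 2 (width 3): heights before test = [0 0 1 7 6]; fits = True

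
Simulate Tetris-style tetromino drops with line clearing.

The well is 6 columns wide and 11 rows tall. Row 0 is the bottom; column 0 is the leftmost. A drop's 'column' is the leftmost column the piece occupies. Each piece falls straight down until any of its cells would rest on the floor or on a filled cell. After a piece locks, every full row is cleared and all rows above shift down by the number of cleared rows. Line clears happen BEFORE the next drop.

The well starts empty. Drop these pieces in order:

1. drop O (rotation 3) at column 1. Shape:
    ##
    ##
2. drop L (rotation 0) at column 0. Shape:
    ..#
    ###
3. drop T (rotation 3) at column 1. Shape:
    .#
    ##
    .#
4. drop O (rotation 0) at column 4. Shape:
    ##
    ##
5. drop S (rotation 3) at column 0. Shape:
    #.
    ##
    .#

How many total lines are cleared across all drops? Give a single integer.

Drop 1: O rot3 at col 1 lands with bottom-row=0; cleared 0 line(s) (total 0); column heights now [0 2 2 0 0 0], max=2
Drop 2: L rot0 at col 0 lands with bottom-row=2; cleared 0 line(s) (total 0); column heights now [3 3 4 0 0 0], max=4
Drop 3: T rot3 at col 1 lands with bottom-row=4; cleared 0 line(s) (total 0); column heights now [3 6 7 0 0 0], max=7
Drop 4: O rot0 at col 4 lands with bottom-row=0; cleared 0 line(s) (total 0); column heights now [3 6 7 0 2 2], max=7
Drop 5: S rot3 at col 0 lands with bottom-row=6; cleared 0 line(s) (total 0); column heights now [9 8 7 0 2 2], max=9

Answer: 0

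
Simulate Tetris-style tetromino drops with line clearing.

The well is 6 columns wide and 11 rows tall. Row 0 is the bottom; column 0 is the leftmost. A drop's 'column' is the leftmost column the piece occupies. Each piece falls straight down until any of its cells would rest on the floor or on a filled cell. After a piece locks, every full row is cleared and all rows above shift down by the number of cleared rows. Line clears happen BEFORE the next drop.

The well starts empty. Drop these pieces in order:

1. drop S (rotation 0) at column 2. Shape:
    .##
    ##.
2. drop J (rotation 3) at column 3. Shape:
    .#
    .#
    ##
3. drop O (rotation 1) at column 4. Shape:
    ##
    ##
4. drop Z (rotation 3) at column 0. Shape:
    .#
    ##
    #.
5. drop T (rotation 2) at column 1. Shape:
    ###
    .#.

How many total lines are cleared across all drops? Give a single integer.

Drop 1: S rot0 at col 2 lands with bottom-row=0; cleared 0 line(s) (total 0); column heights now [0 0 1 2 2 0], max=2
Drop 2: J rot3 at col 3 lands with bottom-row=2; cleared 0 line(s) (total 0); column heights now [0 0 1 3 5 0], max=5
Drop 3: O rot1 at col 4 lands with bottom-row=5; cleared 0 line(s) (total 0); column heights now [0 0 1 3 7 7], max=7
Drop 4: Z rot3 at col 0 lands with bottom-row=0; cleared 0 line(s) (total 0); column heights now [2 3 1 3 7 7], max=7
Drop 5: T rot2 at col 1 lands with bottom-row=2; cleared 0 line(s) (total 0); column heights now [2 4 4 4 7 7], max=7

Answer: 0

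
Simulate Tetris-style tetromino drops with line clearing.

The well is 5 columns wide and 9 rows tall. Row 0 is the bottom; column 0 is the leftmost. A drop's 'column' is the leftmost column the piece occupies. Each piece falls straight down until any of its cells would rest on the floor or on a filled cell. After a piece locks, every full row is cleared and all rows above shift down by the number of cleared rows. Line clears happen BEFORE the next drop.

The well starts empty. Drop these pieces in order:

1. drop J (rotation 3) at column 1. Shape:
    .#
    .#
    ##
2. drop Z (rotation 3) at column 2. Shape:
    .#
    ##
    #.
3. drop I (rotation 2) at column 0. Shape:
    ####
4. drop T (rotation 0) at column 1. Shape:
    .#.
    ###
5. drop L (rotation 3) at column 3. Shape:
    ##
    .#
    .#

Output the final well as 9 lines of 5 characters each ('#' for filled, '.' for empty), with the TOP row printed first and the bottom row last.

Drop 1: J rot3 at col 1 lands with bottom-row=0; cleared 0 line(s) (total 0); column heights now [0 1 3 0 0], max=3
Drop 2: Z rot3 at col 2 lands with bottom-row=3; cleared 0 line(s) (total 0); column heights now [0 1 5 6 0], max=6
Drop 3: I rot2 at col 0 lands with bottom-row=6; cleared 0 line(s) (total 0); column heights now [7 7 7 7 0], max=7
Drop 4: T rot0 at col 1 lands with bottom-row=7; cleared 0 line(s) (total 0); column heights now [7 8 9 8 0], max=9
Drop 5: L rot3 at col 3 lands with bottom-row=6; cleared 1 line(s) (total 1); column heights now [0 7 8 8 8], max=8

Answer: .....
..###
.####
...#.
..##.
..#..
..#..
..#..
.##..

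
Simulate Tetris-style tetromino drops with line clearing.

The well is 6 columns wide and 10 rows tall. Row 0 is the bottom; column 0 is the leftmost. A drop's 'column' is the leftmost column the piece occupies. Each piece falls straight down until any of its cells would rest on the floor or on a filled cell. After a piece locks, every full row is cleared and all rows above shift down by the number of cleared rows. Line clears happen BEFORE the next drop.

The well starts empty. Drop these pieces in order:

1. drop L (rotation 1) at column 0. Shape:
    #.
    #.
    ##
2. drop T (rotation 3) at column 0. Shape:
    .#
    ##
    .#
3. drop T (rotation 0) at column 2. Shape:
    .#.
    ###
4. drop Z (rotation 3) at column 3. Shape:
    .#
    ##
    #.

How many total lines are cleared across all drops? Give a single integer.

Drop 1: L rot1 at col 0 lands with bottom-row=0; cleared 0 line(s) (total 0); column heights now [3 1 0 0 0 0], max=3
Drop 2: T rot3 at col 0 lands with bottom-row=2; cleared 0 line(s) (total 0); column heights now [4 5 0 0 0 0], max=5
Drop 3: T rot0 at col 2 lands with bottom-row=0; cleared 0 line(s) (total 0); column heights now [4 5 1 2 1 0], max=5
Drop 4: Z rot3 at col 3 lands with bottom-row=2; cleared 0 line(s) (total 0); column heights now [4 5 1 4 5 0], max=5

Answer: 0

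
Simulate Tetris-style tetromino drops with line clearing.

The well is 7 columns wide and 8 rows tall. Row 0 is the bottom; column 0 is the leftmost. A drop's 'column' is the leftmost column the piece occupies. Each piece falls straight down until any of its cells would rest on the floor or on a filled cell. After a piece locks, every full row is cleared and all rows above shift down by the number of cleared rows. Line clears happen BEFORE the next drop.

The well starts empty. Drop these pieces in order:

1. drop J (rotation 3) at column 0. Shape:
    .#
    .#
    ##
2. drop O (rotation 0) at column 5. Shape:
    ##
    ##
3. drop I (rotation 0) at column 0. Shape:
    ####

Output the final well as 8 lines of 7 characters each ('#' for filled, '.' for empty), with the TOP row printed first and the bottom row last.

Drop 1: J rot3 at col 0 lands with bottom-row=0; cleared 0 line(s) (total 0); column heights now [1 3 0 0 0 0 0], max=3
Drop 2: O rot0 at col 5 lands with bottom-row=0; cleared 0 line(s) (total 0); column heights now [1 3 0 0 0 2 2], max=3
Drop 3: I rot0 at col 0 lands with bottom-row=3; cleared 0 line(s) (total 0); column heights now [4 4 4 4 0 2 2], max=4

Answer: .......
.......
.......
.......
####...
.#.....
.#...##
##...##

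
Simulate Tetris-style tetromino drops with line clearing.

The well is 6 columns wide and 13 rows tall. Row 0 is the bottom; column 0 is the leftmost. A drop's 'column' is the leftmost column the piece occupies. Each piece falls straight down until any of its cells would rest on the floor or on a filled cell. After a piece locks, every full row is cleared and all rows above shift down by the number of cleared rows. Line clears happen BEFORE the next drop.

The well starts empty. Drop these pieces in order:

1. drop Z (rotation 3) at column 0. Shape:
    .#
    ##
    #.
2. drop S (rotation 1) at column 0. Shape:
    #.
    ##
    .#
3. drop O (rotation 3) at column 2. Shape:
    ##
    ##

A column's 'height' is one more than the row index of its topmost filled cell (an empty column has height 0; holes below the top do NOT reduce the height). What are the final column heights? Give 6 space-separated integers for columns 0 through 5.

Answer: 6 5 2 2 0 0

Derivation:
Drop 1: Z rot3 at col 0 lands with bottom-row=0; cleared 0 line(s) (total 0); column heights now [2 3 0 0 0 0], max=3
Drop 2: S rot1 at col 0 lands with bottom-row=3; cleared 0 line(s) (total 0); column heights now [6 5 0 0 0 0], max=6
Drop 3: O rot3 at col 2 lands with bottom-row=0; cleared 0 line(s) (total 0); column heights now [6 5 2 2 0 0], max=6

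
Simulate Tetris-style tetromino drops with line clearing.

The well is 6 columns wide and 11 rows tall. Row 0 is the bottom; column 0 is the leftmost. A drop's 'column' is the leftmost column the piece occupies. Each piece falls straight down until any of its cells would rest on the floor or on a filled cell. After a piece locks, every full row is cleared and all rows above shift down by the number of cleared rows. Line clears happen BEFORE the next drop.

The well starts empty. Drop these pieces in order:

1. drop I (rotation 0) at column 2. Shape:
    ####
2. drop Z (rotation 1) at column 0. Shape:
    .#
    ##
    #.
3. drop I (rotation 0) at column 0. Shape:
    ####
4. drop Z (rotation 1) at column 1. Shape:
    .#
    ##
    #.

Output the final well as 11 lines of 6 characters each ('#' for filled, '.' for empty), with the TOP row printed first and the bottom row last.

Drop 1: I rot0 at col 2 lands with bottom-row=0; cleared 0 line(s) (total 0); column heights now [0 0 1 1 1 1], max=1
Drop 2: Z rot1 at col 0 lands with bottom-row=0; cleared 0 line(s) (total 0); column heights now [2 3 1 1 1 1], max=3
Drop 3: I rot0 at col 0 lands with bottom-row=3; cleared 0 line(s) (total 0); column heights now [4 4 4 4 1 1], max=4
Drop 4: Z rot1 at col 1 lands with bottom-row=4; cleared 0 line(s) (total 0); column heights now [4 6 7 4 1 1], max=7

Answer: ......
......
......
......
..#...
.##...
.#....
####..
.#....
##....
#.####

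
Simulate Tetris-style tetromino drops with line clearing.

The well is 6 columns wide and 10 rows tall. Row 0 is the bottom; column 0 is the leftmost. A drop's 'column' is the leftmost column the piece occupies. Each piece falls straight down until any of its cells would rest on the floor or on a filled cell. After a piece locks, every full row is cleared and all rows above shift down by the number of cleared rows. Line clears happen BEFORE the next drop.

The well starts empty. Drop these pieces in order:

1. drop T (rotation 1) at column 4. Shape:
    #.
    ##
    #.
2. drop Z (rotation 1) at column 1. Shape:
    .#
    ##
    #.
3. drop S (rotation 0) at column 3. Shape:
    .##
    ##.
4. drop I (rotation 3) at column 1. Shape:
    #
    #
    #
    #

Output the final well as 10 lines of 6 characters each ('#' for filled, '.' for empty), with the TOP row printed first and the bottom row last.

Answer: ......
......
......
......
.#....
.#..##
.#.##.
.##.#.
.##.##
.#..#.

Derivation:
Drop 1: T rot1 at col 4 lands with bottom-row=0; cleared 0 line(s) (total 0); column heights now [0 0 0 0 3 2], max=3
Drop 2: Z rot1 at col 1 lands with bottom-row=0; cleared 0 line(s) (total 0); column heights now [0 2 3 0 3 2], max=3
Drop 3: S rot0 at col 3 lands with bottom-row=3; cleared 0 line(s) (total 0); column heights now [0 2 3 4 5 5], max=5
Drop 4: I rot3 at col 1 lands with bottom-row=2; cleared 0 line(s) (total 0); column heights now [0 6 3 4 5 5], max=6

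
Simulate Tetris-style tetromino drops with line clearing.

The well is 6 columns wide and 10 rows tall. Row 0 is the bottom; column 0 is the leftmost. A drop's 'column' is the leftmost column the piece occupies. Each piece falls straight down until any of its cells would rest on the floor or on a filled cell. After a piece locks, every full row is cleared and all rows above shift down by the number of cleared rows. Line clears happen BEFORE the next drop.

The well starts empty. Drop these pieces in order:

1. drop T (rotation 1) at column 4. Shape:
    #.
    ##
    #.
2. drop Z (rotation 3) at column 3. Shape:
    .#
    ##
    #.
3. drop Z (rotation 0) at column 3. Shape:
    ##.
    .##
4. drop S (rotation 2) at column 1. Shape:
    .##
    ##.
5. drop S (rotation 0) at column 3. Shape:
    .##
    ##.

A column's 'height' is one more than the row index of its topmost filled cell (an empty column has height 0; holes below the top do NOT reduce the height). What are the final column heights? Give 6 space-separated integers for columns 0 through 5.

Drop 1: T rot1 at col 4 lands with bottom-row=0; cleared 0 line(s) (total 0); column heights now [0 0 0 0 3 2], max=3
Drop 2: Z rot3 at col 3 lands with bottom-row=2; cleared 0 line(s) (total 0); column heights now [0 0 0 4 5 2], max=5
Drop 3: Z rot0 at col 3 lands with bottom-row=5; cleared 0 line(s) (total 0); column heights now [0 0 0 7 7 6], max=7
Drop 4: S rot2 at col 1 lands with bottom-row=6; cleared 0 line(s) (total 0); column heights now [0 7 8 8 7 6], max=8
Drop 5: S rot0 at col 3 lands with bottom-row=8; cleared 0 line(s) (total 0); column heights now [0 7 8 9 10 10], max=10

Answer: 0 7 8 9 10 10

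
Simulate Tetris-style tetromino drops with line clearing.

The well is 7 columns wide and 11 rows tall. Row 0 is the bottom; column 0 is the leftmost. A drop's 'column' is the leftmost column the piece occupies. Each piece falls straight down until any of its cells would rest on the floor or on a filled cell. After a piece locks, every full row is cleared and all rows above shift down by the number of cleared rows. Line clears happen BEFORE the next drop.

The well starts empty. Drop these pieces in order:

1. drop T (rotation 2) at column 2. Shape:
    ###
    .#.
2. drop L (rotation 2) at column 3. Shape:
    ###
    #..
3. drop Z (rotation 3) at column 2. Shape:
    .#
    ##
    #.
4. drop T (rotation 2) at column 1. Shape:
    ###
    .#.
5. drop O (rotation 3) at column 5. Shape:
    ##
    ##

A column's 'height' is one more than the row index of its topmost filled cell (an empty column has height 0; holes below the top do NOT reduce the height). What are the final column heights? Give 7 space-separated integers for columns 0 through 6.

Answer: 0 7 7 7 4 6 6

Derivation:
Drop 1: T rot2 at col 2 lands with bottom-row=0; cleared 0 line(s) (total 0); column heights now [0 0 2 2 2 0 0], max=2
Drop 2: L rot2 at col 3 lands with bottom-row=2; cleared 0 line(s) (total 0); column heights now [0 0 2 4 4 4 0], max=4
Drop 3: Z rot3 at col 2 lands with bottom-row=3; cleared 0 line(s) (total 0); column heights now [0 0 5 6 4 4 0], max=6
Drop 4: T rot2 at col 1 lands with bottom-row=5; cleared 0 line(s) (total 0); column heights now [0 7 7 7 4 4 0], max=7
Drop 5: O rot3 at col 5 lands with bottom-row=4; cleared 0 line(s) (total 0); column heights now [0 7 7 7 4 6 6], max=7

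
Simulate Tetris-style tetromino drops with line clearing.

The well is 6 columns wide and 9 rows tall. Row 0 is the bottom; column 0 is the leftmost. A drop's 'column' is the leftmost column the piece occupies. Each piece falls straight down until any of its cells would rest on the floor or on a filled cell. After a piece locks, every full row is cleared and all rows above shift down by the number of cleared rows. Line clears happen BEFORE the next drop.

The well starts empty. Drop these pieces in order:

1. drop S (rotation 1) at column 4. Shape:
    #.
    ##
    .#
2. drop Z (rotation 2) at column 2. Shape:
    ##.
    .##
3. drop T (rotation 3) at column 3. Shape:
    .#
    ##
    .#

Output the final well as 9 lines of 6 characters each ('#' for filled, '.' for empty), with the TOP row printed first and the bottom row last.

Drop 1: S rot1 at col 4 lands with bottom-row=0; cleared 0 line(s) (total 0); column heights now [0 0 0 0 3 2], max=3
Drop 2: Z rot2 at col 2 lands with bottom-row=3; cleared 0 line(s) (total 0); column heights now [0 0 5 5 4 2], max=5
Drop 3: T rot3 at col 3 lands with bottom-row=4; cleared 0 line(s) (total 0); column heights now [0 0 5 6 7 2], max=7

Answer: ......
......
....#.
...##.
..###.
...##.
....#.
....##
.....#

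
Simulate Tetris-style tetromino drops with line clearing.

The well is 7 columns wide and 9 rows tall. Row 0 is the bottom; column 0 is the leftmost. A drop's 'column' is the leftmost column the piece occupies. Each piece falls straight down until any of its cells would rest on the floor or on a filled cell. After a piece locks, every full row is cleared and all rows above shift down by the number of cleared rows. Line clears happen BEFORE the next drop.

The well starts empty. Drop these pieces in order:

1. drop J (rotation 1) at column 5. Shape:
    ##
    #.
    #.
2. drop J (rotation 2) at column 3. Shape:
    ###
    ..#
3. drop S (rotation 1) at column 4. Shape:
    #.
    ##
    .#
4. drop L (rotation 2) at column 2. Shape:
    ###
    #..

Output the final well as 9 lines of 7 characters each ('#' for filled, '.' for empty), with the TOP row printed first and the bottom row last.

Drop 1: J rot1 at col 5 lands with bottom-row=0; cleared 0 line(s) (total 0); column heights now [0 0 0 0 0 3 3], max=3
Drop 2: J rot2 at col 3 lands with bottom-row=3; cleared 0 line(s) (total 0); column heights now [0 0 0 5 5 5 3], max=5
Drop 3: S rot1 at col 4 lands with bottom-row=5; cleared 0 line(s) (total 0); column heights now [0 0 0 5 8 7 3], max=8
Drop 4: L rot2 at col 2 lands with bottom-row=7; cleared 0 line(s) (total 0); column heights now [0 0 9 9 9 7 3], max=9

Answer: ..###..
..#.#..
....##.
.....#.
...###.
.....#.
.....##
.....#.
.....#.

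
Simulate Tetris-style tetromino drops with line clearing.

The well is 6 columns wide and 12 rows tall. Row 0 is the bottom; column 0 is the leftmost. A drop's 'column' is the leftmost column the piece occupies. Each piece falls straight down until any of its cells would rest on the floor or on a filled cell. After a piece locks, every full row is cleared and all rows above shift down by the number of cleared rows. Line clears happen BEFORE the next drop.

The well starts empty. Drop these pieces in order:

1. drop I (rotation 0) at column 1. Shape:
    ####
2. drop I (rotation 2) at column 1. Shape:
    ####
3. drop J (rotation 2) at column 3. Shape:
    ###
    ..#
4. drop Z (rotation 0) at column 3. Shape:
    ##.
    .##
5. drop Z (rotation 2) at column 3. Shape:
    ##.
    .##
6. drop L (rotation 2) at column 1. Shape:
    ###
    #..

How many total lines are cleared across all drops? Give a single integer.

Drop 1: I rot0 at col 1 lands with bottom-row=0; cleared 0 line(s) (total 0); column heights now [0 1 1 1 1 0], max=1
Drop 2: I rot2 at col 1 lands with bottom-row=1; cleared 0 line(s) (total 0); column heights now [0 2 2 2 2 0], max=2
Drop 3: J rot2 at col 3 lands with bottom-row=1; cleared 0 line(s) (total 0); column heights now [0 2 2 3 3 3], max=3
Drop 4: Z rot0 at col 3 lands with bottom-row=3; cleared 0 line(s) (total 0); column heights now [0 2 2 5 5 4], max=5
Drop 5: Z rot2 at col 3 lands with bottom-row=5; cleared 0 line(s) (total 0); column heights now [0 2 2 7 7 6], max=7
Drop 6: L rot2 at col 1 lands with bottom-row=6; cleared 0 line(s) (total 0); column heights now [0 8 8 8 7 6], max=8

Answer: 0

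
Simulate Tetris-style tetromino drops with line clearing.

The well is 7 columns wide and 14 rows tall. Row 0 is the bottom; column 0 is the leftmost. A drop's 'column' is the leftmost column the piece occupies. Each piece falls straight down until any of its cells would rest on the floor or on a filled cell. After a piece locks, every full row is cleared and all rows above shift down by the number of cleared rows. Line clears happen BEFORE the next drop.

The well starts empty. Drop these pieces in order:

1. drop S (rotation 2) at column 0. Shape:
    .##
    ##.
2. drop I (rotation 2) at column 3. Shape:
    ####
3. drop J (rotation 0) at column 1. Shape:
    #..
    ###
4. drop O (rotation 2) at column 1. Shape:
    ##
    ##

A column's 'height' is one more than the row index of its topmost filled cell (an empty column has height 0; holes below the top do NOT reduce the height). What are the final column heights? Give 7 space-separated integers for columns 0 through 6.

Answer: 1 6 6 3 1 1 1

Derivation:
Drop 1: S rot2 at col 0 lands with bottom-row=0; cleared 0 line(s) (total 0); column heights now [1 2 2 0 0 0 0], max=2
Drop 2: I rot2 at col 3 lands with bottom-row=0; cleared 0 line(s) (total 0); column heights now [1 2 2 1 1 1 1], max=2
Drop 3: J rot0 at col 1 lands with bottom-row=2; cleared 0 line(s) (total 0); column heights now [1 4 3 3 1 1 1], max=4
Drop 4: O rot2 at col 1 lands with bottom-row=4; cleared 0 line(s) (total 0); column heights now [1 6 6 3 1 1 1], max=6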